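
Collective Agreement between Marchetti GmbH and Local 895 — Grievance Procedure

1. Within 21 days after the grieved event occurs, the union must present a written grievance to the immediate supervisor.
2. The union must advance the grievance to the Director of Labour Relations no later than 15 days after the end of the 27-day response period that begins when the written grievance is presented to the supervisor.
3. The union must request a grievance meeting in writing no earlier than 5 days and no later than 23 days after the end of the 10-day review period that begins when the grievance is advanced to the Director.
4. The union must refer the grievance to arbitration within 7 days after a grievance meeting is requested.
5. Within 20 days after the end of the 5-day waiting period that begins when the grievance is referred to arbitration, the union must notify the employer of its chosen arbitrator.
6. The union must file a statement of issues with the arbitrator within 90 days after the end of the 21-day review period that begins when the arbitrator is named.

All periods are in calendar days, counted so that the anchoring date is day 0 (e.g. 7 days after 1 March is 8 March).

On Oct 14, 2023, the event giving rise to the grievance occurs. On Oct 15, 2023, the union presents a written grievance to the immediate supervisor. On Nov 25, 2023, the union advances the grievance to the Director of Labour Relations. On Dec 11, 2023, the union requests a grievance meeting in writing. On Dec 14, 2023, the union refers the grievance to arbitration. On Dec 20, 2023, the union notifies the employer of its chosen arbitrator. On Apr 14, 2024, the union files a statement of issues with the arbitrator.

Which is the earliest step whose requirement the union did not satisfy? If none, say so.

(1) due by Oct 14, 2023 + 21 days = Nov 4, 2023; Oct 15, 2023 is within that limit.
(2) due by Nov 11, 2023 + 15 days = Nov 26, 2023; done Nov 25, 2023 — timely.
(3) the permitted window runs from Dec 5, 2023 + 5 = Dec 10, 2023 to Dec 5, 2023 + 23 = Dec 28, 2023; Dec 11, 2023 falls inside that range.
(4) due by Dec 11, 2023 + 7 days = Dec 18, 2023; completed Dec 14, 2023, before the deadline.
(5) due by Dec 19, 2023 + 20 days = Jan 8, 2024; done Dec 20, 2023 — timely.
(6) due by Jan 10, 2024 + 90 days = Apr 9, 2024; not done until Apr 14, 2024, 5 days after the deadline.

Step 6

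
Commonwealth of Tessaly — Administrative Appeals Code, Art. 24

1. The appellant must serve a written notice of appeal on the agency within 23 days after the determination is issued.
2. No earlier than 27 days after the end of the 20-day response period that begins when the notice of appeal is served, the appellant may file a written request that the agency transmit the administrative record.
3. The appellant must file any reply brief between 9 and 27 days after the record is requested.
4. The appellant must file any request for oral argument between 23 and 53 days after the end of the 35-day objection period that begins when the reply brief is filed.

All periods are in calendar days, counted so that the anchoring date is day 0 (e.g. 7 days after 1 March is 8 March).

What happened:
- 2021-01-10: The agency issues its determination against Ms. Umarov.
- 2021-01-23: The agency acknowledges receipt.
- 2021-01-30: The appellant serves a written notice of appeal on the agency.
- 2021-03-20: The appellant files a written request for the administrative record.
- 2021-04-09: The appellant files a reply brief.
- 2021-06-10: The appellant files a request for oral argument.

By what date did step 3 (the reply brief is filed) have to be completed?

Step 3 runs from 2021-03-20, when the record is requested. The window is 9–27 days after 2021-03-20; it closes on 2021-04-16.

2021-04-16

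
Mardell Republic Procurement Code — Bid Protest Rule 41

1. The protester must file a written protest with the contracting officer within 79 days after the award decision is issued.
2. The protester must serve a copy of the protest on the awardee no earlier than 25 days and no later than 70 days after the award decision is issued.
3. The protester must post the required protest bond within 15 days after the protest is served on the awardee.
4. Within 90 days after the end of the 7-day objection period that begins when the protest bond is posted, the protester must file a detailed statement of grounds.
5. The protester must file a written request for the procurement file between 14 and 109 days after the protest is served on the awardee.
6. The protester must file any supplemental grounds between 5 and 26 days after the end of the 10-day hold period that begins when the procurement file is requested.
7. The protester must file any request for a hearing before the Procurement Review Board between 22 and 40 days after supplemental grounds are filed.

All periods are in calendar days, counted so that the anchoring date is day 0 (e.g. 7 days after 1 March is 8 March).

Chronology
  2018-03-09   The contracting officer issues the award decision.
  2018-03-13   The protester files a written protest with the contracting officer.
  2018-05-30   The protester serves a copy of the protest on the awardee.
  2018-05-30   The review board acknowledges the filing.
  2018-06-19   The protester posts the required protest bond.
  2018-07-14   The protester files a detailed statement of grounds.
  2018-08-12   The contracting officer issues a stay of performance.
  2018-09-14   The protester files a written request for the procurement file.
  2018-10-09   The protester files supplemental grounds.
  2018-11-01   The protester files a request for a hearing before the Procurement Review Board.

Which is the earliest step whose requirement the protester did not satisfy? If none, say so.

(1) due by 2018-03-09 + 79 days = 2018-05-27; done 2018-03-13 — timely.
(2) the permitted window runs from 2018-03-09 + 25 = 2018-04-03 to 2018-03-09 + 70 = 2018-05-18; 2018-05-30 is 12 days past the end of the window.
The analysis stops there.

Step 2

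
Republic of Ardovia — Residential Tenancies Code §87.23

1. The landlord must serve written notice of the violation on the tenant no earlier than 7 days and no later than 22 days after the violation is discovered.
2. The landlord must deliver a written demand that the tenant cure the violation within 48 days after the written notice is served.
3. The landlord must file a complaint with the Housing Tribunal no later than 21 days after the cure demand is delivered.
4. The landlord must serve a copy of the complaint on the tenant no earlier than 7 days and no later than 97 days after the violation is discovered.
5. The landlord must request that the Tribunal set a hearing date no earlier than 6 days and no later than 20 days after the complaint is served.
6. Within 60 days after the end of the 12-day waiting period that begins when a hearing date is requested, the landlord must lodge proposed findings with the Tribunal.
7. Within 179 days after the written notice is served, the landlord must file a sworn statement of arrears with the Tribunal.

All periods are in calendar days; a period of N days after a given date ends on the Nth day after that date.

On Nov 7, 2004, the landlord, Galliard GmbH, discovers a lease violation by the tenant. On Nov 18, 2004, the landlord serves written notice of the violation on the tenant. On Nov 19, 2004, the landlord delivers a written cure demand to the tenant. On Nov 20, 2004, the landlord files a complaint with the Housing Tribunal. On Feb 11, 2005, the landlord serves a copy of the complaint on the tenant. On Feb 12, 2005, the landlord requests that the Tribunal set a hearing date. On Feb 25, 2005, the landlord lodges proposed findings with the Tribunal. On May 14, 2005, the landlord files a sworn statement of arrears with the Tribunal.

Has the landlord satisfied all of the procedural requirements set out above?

No

Step 1: the window is 7–22 days after Nov 7, 2004 (when the violation is discovered), so Nov 14, 2004 through Nov 29, 2004; Nov 18, 2004 falls inside that range.
Step 2: 48 days after Nov 18, 2004 (when the written notice is served) is Jan 5, 2005; done Nov 19, 2004 — timely.
Step 3: 21 days after Nov 19, 2004 (when the cure demand is delivered) is Dec 10, 2004; done Nov 20, 2004 — timely.
Step 4: the window is 7–97 days after Nov 7, 2004 (when the violation is discovered), so Nov 14, 2004 through Feb 12, 2005; Feb 11, 2005 falls inside that range.
Step 5: the window is 6–20 days after Feb 11, 2005 (when the complaint is served), so Feb 17, 2005 through Mar 3, 2005; done Feb 12, 2005 — 5 days before the window opened.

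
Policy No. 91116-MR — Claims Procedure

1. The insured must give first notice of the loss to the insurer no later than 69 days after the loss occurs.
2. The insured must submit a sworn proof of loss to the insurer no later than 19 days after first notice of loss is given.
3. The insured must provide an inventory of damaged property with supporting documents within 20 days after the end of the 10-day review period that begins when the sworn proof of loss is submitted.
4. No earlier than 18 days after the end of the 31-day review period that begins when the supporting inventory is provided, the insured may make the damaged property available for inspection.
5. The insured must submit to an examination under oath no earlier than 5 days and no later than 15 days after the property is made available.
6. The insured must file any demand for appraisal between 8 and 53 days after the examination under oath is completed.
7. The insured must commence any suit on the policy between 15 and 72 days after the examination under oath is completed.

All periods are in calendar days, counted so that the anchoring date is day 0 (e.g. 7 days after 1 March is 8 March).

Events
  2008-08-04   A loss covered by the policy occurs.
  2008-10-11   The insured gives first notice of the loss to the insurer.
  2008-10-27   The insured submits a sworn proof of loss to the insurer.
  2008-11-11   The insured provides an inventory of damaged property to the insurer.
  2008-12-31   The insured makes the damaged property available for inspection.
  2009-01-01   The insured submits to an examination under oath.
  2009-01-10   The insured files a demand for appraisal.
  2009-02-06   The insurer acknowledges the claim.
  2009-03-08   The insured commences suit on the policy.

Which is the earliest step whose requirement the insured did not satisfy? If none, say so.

(1) due by 2008-08-04 + 69 days = 2008-10-12; completed 2008-10-11, before the deadline.
(2) due by 2008-10-11 + 19 days = 2008-10-30; done 2008-10-27 — timely.
(3) due by 2008-11-06 + 20 days = 2008-11-26; 2008-11-11 is within that limit.
(4) permitted from 2008-12-12 + 18 days = 2008-12-30 onward; 2008-12-31 is on or after that date.
(5) the permitted window runs from 2008-12-31 + 5 = 2009-01-05 to 2008-12-31 + 15 = 2009-01-15; done 2009-01-01 — 4 days before the window opened.
Later steps need not be reached.

Step 5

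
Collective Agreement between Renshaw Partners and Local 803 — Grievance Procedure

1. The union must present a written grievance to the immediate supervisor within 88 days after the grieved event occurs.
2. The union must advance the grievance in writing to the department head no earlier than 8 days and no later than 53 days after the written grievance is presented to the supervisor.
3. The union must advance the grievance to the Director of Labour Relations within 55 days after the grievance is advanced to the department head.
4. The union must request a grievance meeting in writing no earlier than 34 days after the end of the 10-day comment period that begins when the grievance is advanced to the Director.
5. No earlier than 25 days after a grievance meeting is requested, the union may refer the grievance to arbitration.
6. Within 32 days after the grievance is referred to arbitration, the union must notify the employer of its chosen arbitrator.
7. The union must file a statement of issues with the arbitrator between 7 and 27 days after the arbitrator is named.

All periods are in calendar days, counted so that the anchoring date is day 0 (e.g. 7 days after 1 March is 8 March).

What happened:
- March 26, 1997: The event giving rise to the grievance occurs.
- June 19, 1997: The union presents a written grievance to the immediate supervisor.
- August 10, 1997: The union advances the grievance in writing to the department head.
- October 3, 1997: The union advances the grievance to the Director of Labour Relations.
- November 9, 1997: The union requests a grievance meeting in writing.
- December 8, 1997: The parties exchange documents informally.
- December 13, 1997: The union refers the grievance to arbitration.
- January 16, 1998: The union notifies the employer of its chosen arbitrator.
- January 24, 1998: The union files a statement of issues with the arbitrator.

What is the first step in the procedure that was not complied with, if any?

Step 4

(1) due by March 26, 1997 + 88 days = June 22, 1997; done June 19, 1997 — timely.
(2) the permitted window runs from June 19, 1997 + 8 = June 27, 1997 to June 19, 1997 + 53 = August 11, 1997; done August 10, 1997, which is between those dates.
(3) due by August 10, 1997 + 55 days = October 4, 1997; October 3, 1997 is within that limit.
(4) permitted from October 13, 1997 + 34 days = November 16, 1997 onward; November 9, 1997 is 7 days before the earliest permitted date.
No need to go further; step 4 was not satisfied.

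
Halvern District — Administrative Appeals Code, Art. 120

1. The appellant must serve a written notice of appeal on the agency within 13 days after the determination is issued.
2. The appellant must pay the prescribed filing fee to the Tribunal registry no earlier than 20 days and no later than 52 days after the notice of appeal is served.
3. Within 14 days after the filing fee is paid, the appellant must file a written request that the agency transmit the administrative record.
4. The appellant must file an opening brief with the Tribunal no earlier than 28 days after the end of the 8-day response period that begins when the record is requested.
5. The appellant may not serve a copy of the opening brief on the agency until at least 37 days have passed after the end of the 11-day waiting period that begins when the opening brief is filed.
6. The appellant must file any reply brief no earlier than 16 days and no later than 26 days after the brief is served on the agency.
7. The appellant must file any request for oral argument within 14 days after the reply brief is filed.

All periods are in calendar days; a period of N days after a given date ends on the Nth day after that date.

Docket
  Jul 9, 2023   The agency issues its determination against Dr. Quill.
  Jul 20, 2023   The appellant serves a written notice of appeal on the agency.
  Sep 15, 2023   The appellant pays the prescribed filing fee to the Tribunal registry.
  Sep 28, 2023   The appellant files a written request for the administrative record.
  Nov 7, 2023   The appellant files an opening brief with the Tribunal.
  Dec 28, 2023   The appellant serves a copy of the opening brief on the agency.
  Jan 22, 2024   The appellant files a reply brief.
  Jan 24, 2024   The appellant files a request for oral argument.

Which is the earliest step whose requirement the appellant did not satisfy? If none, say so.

Step 2

Step 1 — counting 13 days from Jul 9, 2023 (when the determination is issued) gives a deadline of Jul 22, 2023; done Jul 20, 2023 — timely.
Step 2 — 20 and 52 days from Jul 20, 2023 (when the notice of appeal is served) are Aug 9, 2023 and Sep 10, 2023 respectively; Sep 15, 2023 is 5 days past the end of the window.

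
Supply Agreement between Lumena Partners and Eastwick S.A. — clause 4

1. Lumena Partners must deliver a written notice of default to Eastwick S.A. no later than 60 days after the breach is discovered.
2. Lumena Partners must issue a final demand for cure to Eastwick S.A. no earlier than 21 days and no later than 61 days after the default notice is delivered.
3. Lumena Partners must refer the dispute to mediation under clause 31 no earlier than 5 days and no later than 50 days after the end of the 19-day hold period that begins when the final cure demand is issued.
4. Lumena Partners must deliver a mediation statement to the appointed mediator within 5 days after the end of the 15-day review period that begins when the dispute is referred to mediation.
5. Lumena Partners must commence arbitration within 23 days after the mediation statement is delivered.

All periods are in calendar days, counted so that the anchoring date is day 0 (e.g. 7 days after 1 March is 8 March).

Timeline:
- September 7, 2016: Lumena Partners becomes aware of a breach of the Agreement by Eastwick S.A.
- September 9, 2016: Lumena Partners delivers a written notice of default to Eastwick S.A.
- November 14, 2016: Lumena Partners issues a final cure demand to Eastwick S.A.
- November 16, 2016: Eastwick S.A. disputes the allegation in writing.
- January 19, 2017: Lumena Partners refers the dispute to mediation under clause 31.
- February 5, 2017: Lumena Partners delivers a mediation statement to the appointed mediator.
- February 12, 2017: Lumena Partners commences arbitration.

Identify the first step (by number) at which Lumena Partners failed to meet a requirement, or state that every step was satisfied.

Step 1: 60 days after September 7, 2016 (when the breach is discovered) is November 6, 2016; done September 9, 2016 — timely.
Step 2: the window is 21–61 days after September 9, 2016 (when the default notice is delivered), so September 30, 2016 through November 9, 2016; done November 14, 2016 — 5 days after the window closed.
The analysis stops there.

Step 2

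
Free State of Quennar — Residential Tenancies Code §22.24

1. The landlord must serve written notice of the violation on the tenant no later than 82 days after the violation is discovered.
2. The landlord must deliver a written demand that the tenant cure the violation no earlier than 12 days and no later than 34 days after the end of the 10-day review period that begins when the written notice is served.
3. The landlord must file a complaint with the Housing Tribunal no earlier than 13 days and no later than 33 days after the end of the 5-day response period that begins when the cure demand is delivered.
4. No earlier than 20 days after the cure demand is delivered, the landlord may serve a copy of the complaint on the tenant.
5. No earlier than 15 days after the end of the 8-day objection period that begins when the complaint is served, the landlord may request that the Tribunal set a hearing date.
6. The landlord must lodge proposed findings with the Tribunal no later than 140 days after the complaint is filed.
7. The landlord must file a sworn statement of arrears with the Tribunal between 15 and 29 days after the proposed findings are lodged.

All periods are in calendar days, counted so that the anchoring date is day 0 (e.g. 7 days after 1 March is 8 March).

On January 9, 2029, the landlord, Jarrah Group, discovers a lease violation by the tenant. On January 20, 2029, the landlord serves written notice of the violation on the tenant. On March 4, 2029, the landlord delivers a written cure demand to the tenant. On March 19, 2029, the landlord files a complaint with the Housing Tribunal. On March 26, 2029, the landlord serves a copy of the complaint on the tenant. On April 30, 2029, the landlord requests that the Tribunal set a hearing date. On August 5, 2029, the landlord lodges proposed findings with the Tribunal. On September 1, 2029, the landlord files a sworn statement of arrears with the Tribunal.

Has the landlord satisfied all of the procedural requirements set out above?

Step 1: 82 days after January 9, 2029 (when the violation is discovered) is April 1, 2029; done January 20, 2029 — timely.
Step 2: the window is 12–34 days after January 30, 2029 (end of the 10-day review period, which began when the written notice is served on January 20, 2029), so February 11, 2029 through March 5, 2029; done March 4, 2029 — within the window.
Step 3: the window is 13–33 days after March 9, 2029 (end of the 5-day response period, which began when the cure demand is delivered on March 4, 2029), so March 22, 2029 through April 11, 2029; March 19, 2029 is 3 days too early.
Later steps need not be reached.

No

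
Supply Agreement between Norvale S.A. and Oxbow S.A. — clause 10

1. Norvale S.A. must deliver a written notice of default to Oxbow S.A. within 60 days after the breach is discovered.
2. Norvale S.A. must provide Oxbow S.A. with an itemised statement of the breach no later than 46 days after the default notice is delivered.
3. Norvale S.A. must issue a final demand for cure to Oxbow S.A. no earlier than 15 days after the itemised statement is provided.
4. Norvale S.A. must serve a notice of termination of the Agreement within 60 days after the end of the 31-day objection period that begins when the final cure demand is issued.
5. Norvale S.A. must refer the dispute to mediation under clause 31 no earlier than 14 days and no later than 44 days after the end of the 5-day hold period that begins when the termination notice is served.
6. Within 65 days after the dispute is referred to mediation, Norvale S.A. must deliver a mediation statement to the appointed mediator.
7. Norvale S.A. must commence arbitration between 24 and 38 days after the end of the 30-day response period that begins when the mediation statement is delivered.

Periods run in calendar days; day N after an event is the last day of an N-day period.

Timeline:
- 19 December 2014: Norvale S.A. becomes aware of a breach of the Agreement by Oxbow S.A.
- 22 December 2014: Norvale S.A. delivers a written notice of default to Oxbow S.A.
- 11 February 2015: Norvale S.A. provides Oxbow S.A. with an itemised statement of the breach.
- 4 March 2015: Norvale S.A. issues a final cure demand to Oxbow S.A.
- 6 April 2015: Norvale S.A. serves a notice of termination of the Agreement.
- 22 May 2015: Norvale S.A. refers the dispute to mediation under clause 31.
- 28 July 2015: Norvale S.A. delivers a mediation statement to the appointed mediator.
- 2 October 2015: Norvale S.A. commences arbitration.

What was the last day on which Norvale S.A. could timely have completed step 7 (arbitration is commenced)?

The mediation statement is delivered on 28 July 2015; the 30-day response period therefore ends 27 August 2015, and step 7 runs from that date. The window is 24–38 days after 27 August 2015; it closes on 4 October 2015.

4 October 2015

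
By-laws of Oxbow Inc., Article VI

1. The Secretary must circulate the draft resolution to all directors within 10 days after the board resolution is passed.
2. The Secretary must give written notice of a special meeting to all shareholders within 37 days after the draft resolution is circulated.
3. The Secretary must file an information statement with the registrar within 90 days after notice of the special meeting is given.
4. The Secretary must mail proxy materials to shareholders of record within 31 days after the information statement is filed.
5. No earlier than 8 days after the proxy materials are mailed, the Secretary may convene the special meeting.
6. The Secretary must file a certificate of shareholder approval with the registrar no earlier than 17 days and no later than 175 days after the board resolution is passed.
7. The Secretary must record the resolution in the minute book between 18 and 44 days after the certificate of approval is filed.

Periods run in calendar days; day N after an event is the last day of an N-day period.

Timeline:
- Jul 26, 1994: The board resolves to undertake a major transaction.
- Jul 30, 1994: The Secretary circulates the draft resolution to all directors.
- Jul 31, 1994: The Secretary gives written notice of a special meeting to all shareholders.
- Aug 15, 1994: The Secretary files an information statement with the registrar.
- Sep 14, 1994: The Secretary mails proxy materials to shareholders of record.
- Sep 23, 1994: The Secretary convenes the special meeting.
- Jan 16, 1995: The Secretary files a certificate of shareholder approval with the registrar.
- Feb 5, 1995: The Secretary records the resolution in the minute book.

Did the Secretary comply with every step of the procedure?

Yes

Step 1 — counting 10 days from Jul 26, 1994 (when the board resolution is passed) gives a deadline of Aug 5, 1994; Jul 30, 1994 is within that limit.
Step 2 — counting 37 days from Jul 30, 1994 (when the draft resolution is circulated) gives a deadline of Sep 5, 1994; completed Jul 31, 1994, before the deadline.
Step 3 — counting 90 days from Jul 31, 1994 (when notice of the special meeting is given) gives a deadline of Oct 29, 1994; done Aug 15, 1994 — timely.
Step 4 — counting 31 days from Aug 15, 1994 (when the information statement is filed) gives a deadline of Sep 15, 1994; completed Sep 14, 1994, before the deadline.
Step 5 — must wait 8 days from Sep 14, 1994 (when the proxy materials are mailed), so not before Sep 22, 1994; Sep 23, 1994 is on or after that date.
Step 6 — 17 and 175 days from Jul 26, 1994 (when the board resolution is passed) are Aug 12, 1994 and Jan 17, 1995 respectively; done Jan 16, 1995 — within the window.
Step 7 — 18 and 44 days from Jan 16, 1995 (when the certificate of approval is filed) are Feb 3, 1995 and Mar 1, 1995 respectively; Feb 5, 1995 falls inside that range.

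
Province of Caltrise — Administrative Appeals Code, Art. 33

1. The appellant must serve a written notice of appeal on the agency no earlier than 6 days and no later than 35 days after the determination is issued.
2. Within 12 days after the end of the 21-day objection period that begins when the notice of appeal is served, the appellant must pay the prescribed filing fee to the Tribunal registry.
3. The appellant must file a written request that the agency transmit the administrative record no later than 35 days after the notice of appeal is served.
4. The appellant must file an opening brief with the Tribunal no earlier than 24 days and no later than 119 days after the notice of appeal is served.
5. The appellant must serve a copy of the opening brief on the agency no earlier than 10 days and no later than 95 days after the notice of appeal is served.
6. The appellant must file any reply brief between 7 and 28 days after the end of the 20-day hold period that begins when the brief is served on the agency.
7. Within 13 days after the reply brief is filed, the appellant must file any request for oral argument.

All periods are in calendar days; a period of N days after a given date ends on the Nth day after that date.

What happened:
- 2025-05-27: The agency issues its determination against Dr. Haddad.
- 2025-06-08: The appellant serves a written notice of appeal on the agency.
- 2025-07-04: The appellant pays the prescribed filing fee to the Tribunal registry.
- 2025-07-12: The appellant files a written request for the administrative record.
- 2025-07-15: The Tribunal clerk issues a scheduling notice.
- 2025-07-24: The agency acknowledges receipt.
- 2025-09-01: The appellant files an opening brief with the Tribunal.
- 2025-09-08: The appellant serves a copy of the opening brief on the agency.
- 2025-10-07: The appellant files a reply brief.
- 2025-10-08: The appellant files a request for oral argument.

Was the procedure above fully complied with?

Yes

Step 1 — 6 and 35 days from 2025-05-27 (when the determination is issued) are 2025-06-02 and 2025-07-01 respectively; done 2025-06-08, which is between those dates.
Step 2 — counting 12 days from 2025-06-29 (end of the 21-day objection period, which began when the notice of appeal is served on 2025-06-08) gives a deadline of 2025-07-11; 2025-07-04 is within that limit.
Step 3 — counting 35 days from 2025-06-08 (when the notice of appeal is served) gives a deadline of 2025-07-13; completed 2025-07-12, before the deadline.
Step 4 — 24 and 119 days from 2025-06-08 (when the notice of appeal is served) are 2025-07-02 and 2025-10-05 respectively; done 2025-09-01 — within the window.
Step 5 — 10 and 95 days from 2025-06-08 (when the notice of appeal is served) are 2025-06-18 and 2025-09-11 respectively; done 2025-09-08 — within the window.
Step 6 — 7 and 28 days from 2025-09-28 (end of the 20-day hold period, which began when the brief is served on the agency on 2025-09-08) are 2025-10-05 and 2025-10-26 respectively; 2025-10-07 falls inside that range.
Step 7 — counting 13 days from 2025-10-07 (when the reply brief is filed) gives a deadline of 2025-10-20; done 2025-10-08 — timely.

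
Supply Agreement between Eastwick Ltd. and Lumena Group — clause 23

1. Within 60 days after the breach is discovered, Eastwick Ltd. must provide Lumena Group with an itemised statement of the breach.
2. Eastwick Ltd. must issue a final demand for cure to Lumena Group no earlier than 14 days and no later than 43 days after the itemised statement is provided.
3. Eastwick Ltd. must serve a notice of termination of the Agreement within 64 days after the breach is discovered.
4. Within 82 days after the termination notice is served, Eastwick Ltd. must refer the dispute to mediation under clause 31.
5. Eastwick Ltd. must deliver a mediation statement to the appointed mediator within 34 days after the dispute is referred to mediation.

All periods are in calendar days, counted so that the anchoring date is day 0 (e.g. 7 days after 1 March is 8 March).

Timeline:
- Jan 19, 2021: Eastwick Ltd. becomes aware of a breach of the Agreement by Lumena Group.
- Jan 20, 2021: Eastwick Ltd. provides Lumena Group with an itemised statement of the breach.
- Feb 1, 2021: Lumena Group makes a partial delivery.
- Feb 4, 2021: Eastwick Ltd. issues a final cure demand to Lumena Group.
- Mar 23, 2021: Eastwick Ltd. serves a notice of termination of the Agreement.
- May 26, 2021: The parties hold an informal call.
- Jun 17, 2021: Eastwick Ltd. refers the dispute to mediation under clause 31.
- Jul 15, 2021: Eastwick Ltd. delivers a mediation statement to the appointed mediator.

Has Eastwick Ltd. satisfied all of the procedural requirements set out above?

Step 1 — counting 60 days from Jan 19, 2021 (when the breach is discovered) gives a deadline of Mar 20, 2021; completed Jan 20, 2021, before the deadline.
Step 2 — 14 and 43 days from Jan 20, 2021 (when the itemised statement is provided) are Feb 3, 2021 and Mar 4, 2021 respectively; done Feb 4, 2021 — within the window.
Step 3 — counting 64 days from Jan 19, 2021 (when the breach is discovered) gives a deadline of Mar 24, 2021; done Mar 23, 2021 — timely.
Step 4 — counting 82 days from Mar 23, 2021 (when the termination notice is served) gives a deadline of Jun 13, 2021; not done until Jun 17, 2021, 4 days after the deadline.

No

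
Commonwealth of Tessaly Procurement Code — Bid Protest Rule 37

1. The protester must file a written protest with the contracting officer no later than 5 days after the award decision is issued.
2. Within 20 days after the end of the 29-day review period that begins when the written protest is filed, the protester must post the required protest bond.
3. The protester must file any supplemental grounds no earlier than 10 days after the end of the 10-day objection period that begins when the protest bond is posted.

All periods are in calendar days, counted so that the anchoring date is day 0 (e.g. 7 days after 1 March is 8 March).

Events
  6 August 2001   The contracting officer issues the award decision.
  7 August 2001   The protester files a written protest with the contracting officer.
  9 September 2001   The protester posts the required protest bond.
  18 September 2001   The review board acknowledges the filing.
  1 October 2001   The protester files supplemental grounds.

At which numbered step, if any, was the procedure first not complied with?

Step 1: 5 days after 6 August 2001 (when the award decision is issued) is 11 August 2001; completed 7 August 2001, before the deadline.
Step 2: 20 days after 5 September 2001 (end of the 29-day review period, which began when the written protest is filed on 7 August 2001) is 25 September 2001; 9 September 2001 is within that limit.
Step 3: the earliest permitted date is 10 days after 19 September 2001 (end of the 10-day objection period, which began when the protest bond is posted on 9 September 2001), i.e. 29 September 2001; done 1 October 2001 — permitted.

None — every step was satisfied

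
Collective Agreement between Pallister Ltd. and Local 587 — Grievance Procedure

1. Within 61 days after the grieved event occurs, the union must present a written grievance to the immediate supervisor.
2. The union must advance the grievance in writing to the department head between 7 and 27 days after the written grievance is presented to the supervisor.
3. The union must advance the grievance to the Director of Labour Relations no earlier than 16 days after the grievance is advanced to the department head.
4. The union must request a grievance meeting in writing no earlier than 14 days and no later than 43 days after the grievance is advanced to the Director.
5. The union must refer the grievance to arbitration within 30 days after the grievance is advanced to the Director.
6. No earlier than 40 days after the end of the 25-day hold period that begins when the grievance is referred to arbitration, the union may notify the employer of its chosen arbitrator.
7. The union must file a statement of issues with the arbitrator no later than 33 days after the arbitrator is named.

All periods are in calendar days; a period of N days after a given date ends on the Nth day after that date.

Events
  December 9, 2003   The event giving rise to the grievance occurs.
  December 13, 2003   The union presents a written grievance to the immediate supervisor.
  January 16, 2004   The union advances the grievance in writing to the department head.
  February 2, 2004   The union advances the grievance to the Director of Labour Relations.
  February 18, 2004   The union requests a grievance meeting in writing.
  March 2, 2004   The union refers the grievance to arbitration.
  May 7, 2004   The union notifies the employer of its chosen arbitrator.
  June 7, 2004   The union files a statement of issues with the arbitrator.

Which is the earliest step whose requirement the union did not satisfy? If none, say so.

Step 2

Step 1: 61 days after December 9, 2003 (when the grieved event occurs) is February 8, 2004; December 13, 2003 is within that limit.
Step 2: the window is 7–27 days after December 13, 2003 (when the written grievance is presented to the supervisor), so December 20, 2003 through January 9, 2004; done January 16, 2004 — 7 days after the window closed.
The procedure was therefore not followed at step 2.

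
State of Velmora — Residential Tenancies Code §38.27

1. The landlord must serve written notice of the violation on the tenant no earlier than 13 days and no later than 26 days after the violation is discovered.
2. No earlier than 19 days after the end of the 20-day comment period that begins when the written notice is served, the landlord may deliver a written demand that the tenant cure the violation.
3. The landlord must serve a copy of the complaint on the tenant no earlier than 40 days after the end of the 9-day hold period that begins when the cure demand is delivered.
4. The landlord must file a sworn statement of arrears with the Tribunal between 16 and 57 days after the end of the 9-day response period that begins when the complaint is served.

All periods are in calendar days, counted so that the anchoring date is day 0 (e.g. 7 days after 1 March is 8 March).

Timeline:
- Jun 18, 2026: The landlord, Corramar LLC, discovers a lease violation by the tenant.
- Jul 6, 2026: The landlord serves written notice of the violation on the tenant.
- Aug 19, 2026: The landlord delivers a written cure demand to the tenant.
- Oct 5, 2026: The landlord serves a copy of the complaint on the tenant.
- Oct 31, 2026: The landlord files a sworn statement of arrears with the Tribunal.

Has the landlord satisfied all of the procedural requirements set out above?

(1) the permitted window runs from Jun 18, 2026 + 13 = Jul 1, 2026 to Jun 18, 2026 + 26 = Jul 14, 2026; done Jul 6, 2026, which is between those dates.
(2) permitted from Jul 26, 2026 + 19 days = Aug 14, 2026 onward; done Aug 19, 2026, after the minimum wait.
(3) permitted from Aug 28, 2026 + 40 days = Oct 7, 2026 onward; Oct 5, 2026 is 2 days before the earliest permitted date.
Later steps need not be reached.

No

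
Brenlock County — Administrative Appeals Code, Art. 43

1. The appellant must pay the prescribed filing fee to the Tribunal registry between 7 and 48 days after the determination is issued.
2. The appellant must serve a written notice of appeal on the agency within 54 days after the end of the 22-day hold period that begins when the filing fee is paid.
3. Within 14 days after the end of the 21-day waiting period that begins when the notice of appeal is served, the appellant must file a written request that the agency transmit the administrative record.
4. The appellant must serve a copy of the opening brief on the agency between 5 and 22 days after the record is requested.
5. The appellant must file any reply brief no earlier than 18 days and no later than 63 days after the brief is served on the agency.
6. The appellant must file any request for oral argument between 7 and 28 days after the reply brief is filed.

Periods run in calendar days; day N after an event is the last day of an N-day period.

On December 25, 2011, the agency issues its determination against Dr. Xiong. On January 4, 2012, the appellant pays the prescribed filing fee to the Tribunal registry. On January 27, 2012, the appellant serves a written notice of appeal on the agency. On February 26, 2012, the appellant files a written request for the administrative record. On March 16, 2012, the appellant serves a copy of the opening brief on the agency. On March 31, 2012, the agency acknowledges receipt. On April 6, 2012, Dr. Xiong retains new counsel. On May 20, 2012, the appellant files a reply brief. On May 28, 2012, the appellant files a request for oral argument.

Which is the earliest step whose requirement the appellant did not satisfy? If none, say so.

Step 5

Step 1 — 7 and 48 days from December 25, 2011 (when the determination is issued) are January 1, 2012 and February 11, 2012 respectively; done January 4, 2012, which is between those dates.
Step 2 — counting 54 days from January 26, 2012 (end of the 22-day hold period, which began when the filing fee is paid on January 4, 2012) gives a deadline of March 20, 2012; done January 27, 2012 — timely.
Step 3 — counting 14 days from February 17, 2012 (end of the 21-day waiting period, which began when the notice of appeal is served on January 27, 2012) gives a deadline of March 2, 2012; done February 26, 2012 — timely.
Step 4 — 5 and 22 days from February 26, 2012 (when the record is requested) are March 2, 2012 and March 19, 2012 respectively; done March 16, 2012, which is between those dates.
Step 5 — 18 and 63 days from March 16, 2012 (when the brief is served on the agency) are April 3, 2012 and May 18, 2012 respectively; done May 20, 2012 — 2 days after the window closed.
No need to go further; step 5 was not satisfied.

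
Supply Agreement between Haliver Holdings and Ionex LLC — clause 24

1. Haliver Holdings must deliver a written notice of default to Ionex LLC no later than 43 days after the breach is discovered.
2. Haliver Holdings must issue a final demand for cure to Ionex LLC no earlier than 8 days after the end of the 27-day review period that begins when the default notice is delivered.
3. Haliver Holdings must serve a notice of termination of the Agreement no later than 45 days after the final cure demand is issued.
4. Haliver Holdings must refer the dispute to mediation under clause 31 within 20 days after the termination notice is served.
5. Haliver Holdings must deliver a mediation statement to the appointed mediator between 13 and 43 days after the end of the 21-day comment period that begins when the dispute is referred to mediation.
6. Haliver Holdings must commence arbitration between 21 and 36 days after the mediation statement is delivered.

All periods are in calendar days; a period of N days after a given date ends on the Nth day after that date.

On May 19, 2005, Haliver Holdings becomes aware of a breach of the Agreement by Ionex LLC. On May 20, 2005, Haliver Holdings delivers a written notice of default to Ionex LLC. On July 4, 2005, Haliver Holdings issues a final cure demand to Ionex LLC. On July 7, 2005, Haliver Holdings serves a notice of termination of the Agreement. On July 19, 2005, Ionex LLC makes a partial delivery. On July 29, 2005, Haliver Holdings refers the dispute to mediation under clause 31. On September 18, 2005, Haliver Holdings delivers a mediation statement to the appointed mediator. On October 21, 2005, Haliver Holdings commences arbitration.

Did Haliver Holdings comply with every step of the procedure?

(1) due by May 19, 2005 + 43 days = July 1, 2005; done May 20, 2005 — timely.
(2) permitted from June 16, 2005 + 8 days = June 24, 2005 onward; done July 4, 2005, after the minimum wait.
(3) due by July 4, 2005 + 45 days = August 18, 2005; done July 7, 2005 — timely.
(4) due by July 7, 2005 + 20 days = July 27, 2005; not done until July 29, 2005, 2 days after the deadline.
Later steps need not be reached.

No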